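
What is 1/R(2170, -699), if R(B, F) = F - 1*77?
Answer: -1/776 ≈ -0.0012887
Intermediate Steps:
R(B, F) = -77 + F (R(B, F) = F - 77 = -77 + F)
1/R(2170, -699) = 1/(-77 - 699) = 1/(-776) = -1/776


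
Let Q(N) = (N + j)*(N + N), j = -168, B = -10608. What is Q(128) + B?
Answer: -20848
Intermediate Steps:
Q(N) = 2*N*(-168 + N) (Q(N) = (N - 168)*(N + N) = (-168 + N)*(2*N) = 2*N*(-168 + N))
Q(128) + B = 2*128*(-168 + 128) - 10608 = 2*128*(-40) - 10608 = -10240 - 10608 = -20848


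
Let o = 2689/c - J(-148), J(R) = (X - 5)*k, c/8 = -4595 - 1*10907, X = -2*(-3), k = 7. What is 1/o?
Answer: -124016/870801 ≈ -0.14242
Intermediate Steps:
X = 6
c = -124016 (c = 8*(-4595 - 1*10907) = 8*(-4595 - 10907) = 8*(-15502) = -124016)
J(R) = 7 (J(R) = (6 - 5)*7 = 1*7 = 7)
o = -870801/124016 (o = 2689/(-124016) - 1*7 = 2689*(-1/124016) - 7 = -2689/124016 - 7 = -870801/124016 ≈ -7.0217)
1/o = 1/(-870801/124016) = -124016/870801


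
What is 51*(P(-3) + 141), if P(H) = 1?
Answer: 7242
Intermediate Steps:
51*(P(-3) + 141) = 51*(1 + 141) = 51*142 = 7242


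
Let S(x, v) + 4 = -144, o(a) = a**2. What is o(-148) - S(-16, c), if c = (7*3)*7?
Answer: 22052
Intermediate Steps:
c = 147 (c = 21*7 = 147)
S(x, v) = -148 (S(x, v) = -4 - 144 = -148)
o(-148) - S(-16, c) = (-148)**2 - 1*(-148) = 21904 + 148 = 22052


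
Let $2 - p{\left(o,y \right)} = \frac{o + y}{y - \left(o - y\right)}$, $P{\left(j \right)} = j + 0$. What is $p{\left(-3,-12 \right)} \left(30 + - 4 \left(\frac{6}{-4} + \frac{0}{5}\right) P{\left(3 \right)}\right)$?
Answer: $\frac{432}{7} \approx 61.714$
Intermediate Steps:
$P{\left(j \right)} = j$
$p{\left(o,y \right)} = 2 - \frac{o + y}{- o + 2 y}$ ($p{\left(o,y \right)} = 2 - \frac{o + y}{y - \left(o - y\right)} = 2 - \frac{o + y}{- o + 2 y}$)
$p{\left(-3,-12 \right)} \left(30 + - 4 \left(\frac{6}{-4} + \frac{0}{5}\right) P{\left(3 \right)}\right) = \frac{3 \left(-3 - -12\right)}{-3 - -24} \left(30 + - 4 \left(\frac{6}{-4} + \frac{0}{5}\right) 3\right) = \frac{3 \left(-3 + 12\right)}{-3 + 24} \left(30 + - 4 \left(6 \left(- \frac{1}{4}\right) + 0 \cdot \frac{1}{5}\right) 3\right) = 3 \cdot \frac{1}{21} \cdot 9 \left(30 + - 4 \left(- \frac{3}{2} + 0\right) 3\right) = 3 \cdot \frac{1}{21} \cdot 9 \left(30 + \left(-4\right) \left(- \frac{3}{2}\right) 3\right) = \frac{9 \left(30 + 6 \cdot 3\right)}{7} = \frac{9 \left(30 + 18\right)}{7} = \frac{9}{7} \cdot 48 = \frac{432}{7}$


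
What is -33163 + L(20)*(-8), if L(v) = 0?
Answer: -33163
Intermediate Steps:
-33163 + L(20)*(-8) = -33163 + 0*(-8) = -33163 + 0 = -33163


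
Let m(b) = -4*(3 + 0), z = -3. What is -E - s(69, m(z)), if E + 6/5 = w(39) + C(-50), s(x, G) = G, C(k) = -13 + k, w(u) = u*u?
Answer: -7224/5 ≈ -1444.8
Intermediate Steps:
w(u) = u²
m(b) = -12 (m(b) = -4*3 = -12)
E = 7284/5 (E = -6/5 + (39² + (-13 - 50)) = -6/5 + (1521 - 63) = -6/5 + 1458 = 7284/5 ≈ 1456.8)
-E - s(69, m(z)) = -1*7284/5 - 1*(-12) = -7284/5 + 12 = -7224/5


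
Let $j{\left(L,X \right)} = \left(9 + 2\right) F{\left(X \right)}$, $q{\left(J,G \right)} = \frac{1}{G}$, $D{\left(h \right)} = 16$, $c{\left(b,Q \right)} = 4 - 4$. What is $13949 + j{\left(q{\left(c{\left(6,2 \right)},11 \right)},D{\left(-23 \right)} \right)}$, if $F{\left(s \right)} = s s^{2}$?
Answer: $59005$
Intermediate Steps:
$c{\left(b,Q \right)} = 0$ ($c{\left(b,Q \right)} = 4 - 4 = 0$)
$F{\left(s \right)} = s^{3}$
$j{\left(L,X \right)} = 11 X^{3}$ ($j{\left(L,X \right)} = \left(9 + 2\right) X^{3} = 11 X^{3}$)
$13949 + j{\left(q{\left(c{\left(6,2 \right)},11 \right)},D{\left(-23 \right)} \right)} = 13949 + 11 \cdot 16^{3} = 13949 + 11 \cdot 4096 = 13949 + 45056 = 59005$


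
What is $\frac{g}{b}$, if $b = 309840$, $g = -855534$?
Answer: $- \frac{142589}{51640} \approx -2.7612$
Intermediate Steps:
$\frac{g}{b} = - \frac{855534}{309840} = \left(-855534\right) \frac{1}{309840} = - \frac{142589}{51640}$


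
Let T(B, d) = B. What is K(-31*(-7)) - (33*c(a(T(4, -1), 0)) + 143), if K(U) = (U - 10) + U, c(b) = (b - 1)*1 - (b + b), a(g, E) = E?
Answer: 314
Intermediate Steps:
c(b) = -1 - b (c(b) = (-1 + b)*1 - 2*b = (-1 + b) - 2*b = -1 - b)
K(U) = -10 + 2*U (K(U) = (-10 + U) + U = -10 + 2*U)
K(-31*(-7)) - (33*c(a(T(4, -1), 0)) + 143) = (-10 + 2*(-31*(-7))) - (33*(-1 - 1*0) + 143) = (-10 + 2*217) - (33*(-1 + 0) + 143) = (-10 + 434) - (33*(-1) + 143) = 424 - (-33 + 143) = 424 - 1*110 = 424 - 110 = 314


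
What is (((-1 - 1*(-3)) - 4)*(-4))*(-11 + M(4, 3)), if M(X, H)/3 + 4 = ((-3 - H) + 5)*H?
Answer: -256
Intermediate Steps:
M(X, H) = -12 + 3*H*(2 - H) (M(X, H) = -12 + 3*(((-3 - H) + 5)*H) = -12 + 3*((2 - H)*H) = -12 + 3*(H*(2 - H)) = -12 + 3*H*(2 - H))
(((-1 - 1*(-3)) - 4)*(-4))*(-11 + M(4, 3)) = (((-1 - 1*(-3)) - 4)*(-4))*(-11 + (-12 - 3*3² + 6*3)) = (((-1 + 3) - 4)*(-4))*(-11 + (-12 - 3*9 + 18)) = ((2 - 4)*(-4))*(-11 + (-12 - 27 + 18)) = (-2*(-4))*(-11 - 21) = 8*(-32) = -256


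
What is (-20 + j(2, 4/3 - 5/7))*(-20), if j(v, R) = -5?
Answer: 500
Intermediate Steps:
(-20 + j(2, 4/3 - 5/7))*(-20) = (-20 - 5)*(-20) = -25*(-20) = 500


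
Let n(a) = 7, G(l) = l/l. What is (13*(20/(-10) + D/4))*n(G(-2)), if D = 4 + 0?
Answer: -91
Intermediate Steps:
G(l) = 1
D = 4
(13*(20/(-10) + D/4))*n(G(-2)) = (13*(20/(-10) + 4/4))*7 = (13*(20*(-1/10) + 4*(1/4)))*7 = (13*(-2 + 1))*7 = (13*(-1))*7 = -13*7 = -91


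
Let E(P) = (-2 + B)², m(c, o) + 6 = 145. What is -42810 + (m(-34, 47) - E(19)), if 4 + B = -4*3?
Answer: -42995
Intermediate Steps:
B = -16 (B = -4 - 4*3 = -4 - 12 = -16)
m(c, o) = 139 (m(c, o) = -6 + 145 = 139)
E(P) = 324 (E(P) = (-2 - 16)² = (-18)² = 324)
-42810 + (m(-34, 47) - E(19)) = -42810 + (139 - 1*324) = -42810 + (139 - 324) = -42810 - 185 = -42995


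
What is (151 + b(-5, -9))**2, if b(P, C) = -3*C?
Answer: 31684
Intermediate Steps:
(151 + b(-5, -9))**2 = (151 - 3*(-9))**2 = (151 + 27)**2 = 178**2 = 31684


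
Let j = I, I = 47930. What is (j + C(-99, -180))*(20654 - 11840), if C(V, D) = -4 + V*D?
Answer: 579485244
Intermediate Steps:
C(V, D) = -4 + D*V
j = 47930
(j + C(-99, -180))*(20654 - 11840) = (47930 + (-4 - 180*(-99)))*(20654 - 11840) = (47930 + (-4 + 17820))*8814 = (47930 + 17816)*8814 = 65746*8814 = 579485244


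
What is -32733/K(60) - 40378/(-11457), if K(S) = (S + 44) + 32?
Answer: -369530573/1558152 ≈ -237.16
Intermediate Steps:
K(S) = 76 + S (K(S) = (44 + S) + 32 = 76 + S)
-32733/K(60) - 40378/(-11457) = -32733/(76 + 60) - 40378/(-11457) = -32733/136 - 40378*(-1/11457) = -32733*1/136 + 40378/11457 = -32733/136 + 40378/11457 = -369530573/1558152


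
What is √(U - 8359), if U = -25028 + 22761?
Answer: I*√10626 ≈ 103.08*I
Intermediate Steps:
U = -2267
√(U - 8359) = √(-2267 - 8359) = √(-10626) = I*√10626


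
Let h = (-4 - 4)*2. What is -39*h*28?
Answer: 17472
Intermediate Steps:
h = -16 (h = -8*2 = -16)
-39*h*28 = -39*(-16)*28 = 624*28 = 17472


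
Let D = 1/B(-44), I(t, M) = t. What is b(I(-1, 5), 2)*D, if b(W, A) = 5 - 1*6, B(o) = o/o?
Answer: -1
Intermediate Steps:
B(o) = 1
D = 1 (D = 1/1 = 1)
b(W, A) = -1 (b(W, A) = 5 - 6 = -1)
b(I(-1, 5), 2)*D = -1*1 = -1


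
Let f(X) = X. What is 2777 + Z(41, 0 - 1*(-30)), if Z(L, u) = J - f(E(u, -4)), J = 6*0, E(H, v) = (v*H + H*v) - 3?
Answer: 3020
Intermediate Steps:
E(H, v) = -3 + 2*H*v (E(H, v) = (H*v + H*v) - 3 = 2*H*v - 3 = -3 + 2*H*v)
J = 0
Z(L, u) = 3 + 8*u (Z(L, u) = 0 - (-3 + 2*u*(-4)) = 0 - (-3 - 8*u) = 0 + (3 + 8*u) = 3 + 8*u)
2777 + Z(41, 0 - 1*(-30)) = 2777 + (3 + 8*(0 - 1*(-30))) = 2777 + (3 + 8*(0 + 30)) = 2777 + (3 + 8*30) = 2777 + (3 + 240) = 2777 + 243 = 3020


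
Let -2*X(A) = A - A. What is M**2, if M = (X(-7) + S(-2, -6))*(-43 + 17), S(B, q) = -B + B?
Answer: 0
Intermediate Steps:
X(A) = 0 (X(A) = -(A - A)/2 = -1/2*0 = 0)
S(B, q) = 0
M = 0 (M = (0 + 0)*(-43 + 17) = 0*(-26) = 0)
M**2 = 0**2 = 0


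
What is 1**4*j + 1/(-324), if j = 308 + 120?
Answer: 138671/324 ≈ 428.00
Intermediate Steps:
j = 428
1**4*j + 1/(-324) = 1**4*428 + 1/(-324) = 1*428 - 1/324 = 428 - 1/324 = 138671/324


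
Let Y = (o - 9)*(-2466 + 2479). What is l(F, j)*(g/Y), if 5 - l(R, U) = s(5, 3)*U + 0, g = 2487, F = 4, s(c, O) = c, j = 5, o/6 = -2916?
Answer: 3316/15171 ≈ 0.21858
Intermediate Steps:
o = -17496 (o = 6*(-2916) = -17496)
Y = -227565 (Y = (-17496 - 9)*(-2466 + 2479) = -17505*13 = -227565)
l(R, U) = 5 - 5*U (l(R, U) = 5 - (5*U + 0) = 5 - 5*U)
l(F, j)*(g/Y) = (5 - 5*5)*(2487/(-227565)) = (5 - 25)*(2487*(-1/227565)) = -20*(-829/75855) = 3316/15171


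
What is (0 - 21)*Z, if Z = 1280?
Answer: -26880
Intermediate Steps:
(0 - 21)*Z = (0 - 21)*1280 = -21*1280 = -26880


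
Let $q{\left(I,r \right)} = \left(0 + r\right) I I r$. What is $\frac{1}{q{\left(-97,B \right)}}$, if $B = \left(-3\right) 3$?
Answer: $\frac{1}{762129} \approx 1.3121 \cdot 10^{-6}$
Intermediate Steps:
$B = -9$
$q{\left(I,r \right)} = I^{2} r^{2}$ ($q{\left(I,r \right)} = r r I^{2} = I^{2} r^{2}$)
$\frac{1}{q{\left(-97,B \right)}} = \frac{1}{\left(-97\right)^{2} \left(-9\right)^{2}} = \frac{1}{9409 \cdot 81} = \frac{1}{762129}$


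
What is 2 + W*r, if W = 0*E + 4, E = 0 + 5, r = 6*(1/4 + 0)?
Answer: 8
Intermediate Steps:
r = 3/2 (r = 6*(¼ + 0) = 6*(¼) = 3/2 ≈ 1.5000)
E = 5
W = 4 (W = 0*5 + 4 = 0 + 4 = 4)
2 + W*r = 2 + 4*(3/2) = 2 + 6 = 8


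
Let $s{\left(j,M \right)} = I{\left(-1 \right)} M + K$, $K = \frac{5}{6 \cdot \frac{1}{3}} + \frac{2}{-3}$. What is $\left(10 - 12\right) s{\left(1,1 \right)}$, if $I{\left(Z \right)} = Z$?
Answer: $- \frac{5}{3} \approx -1.6667$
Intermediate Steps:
$K = \frac{11}{6}$ ($K = \frac{5}{6 \cdot \frac{1}{3}} + 2 \left(- \frac{1}{3}\right) = \frac{5}{2} - \frac{2}{3} = \frac{11}{6} \approx 1.8333$)
$s{\left(j,M \right)} = \frac{11}{6} - M$ ($s{\left(j,M \right)} = - M + \frac{11}{6} = \frac{11}{6} - M$)
$\left(10 - 12\right) s{\left(1,1 \right)} = \left(10 - 12\right) \left(\frac{11}{6} - 1\right) = - 2 \left(\frac{11}{6} - 1\right) = \left(-2\right) \frac{5}{6} = - \frac{5}{3}$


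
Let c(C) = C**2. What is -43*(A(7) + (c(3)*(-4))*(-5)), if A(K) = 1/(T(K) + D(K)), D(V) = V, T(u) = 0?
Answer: -54223/7 ≈ -7746.1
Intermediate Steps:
A(K) = 1/K (A(K) = 1/(0 + K) = 1/K)
-43*(A(7) + (c(3)*(-4))*(-5)) = -43*(1/7 + (3**2*(-4))*(-5)) = -43*(1/7 + (9*(-4))*(-5)) = -43*(1/7 - 36*(-5)) = -43*(1/7 + 180) = -43*1261/7 = -54223/7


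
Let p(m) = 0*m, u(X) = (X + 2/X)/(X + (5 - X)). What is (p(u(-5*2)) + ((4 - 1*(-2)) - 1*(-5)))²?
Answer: 121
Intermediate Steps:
u(X) = X/5 + 2/(5*X) (u(X) = (X + 2/X)/5 = (X + 2/X)*(⅕) = X/5 + 2/(5*X))
p(m) = 0
(p(u(-5*2)) + ((4 - 1*(-2)) - 1*(-5)))² = (0 + ((4 - 1*(-2)) - 1*(-5)))² = (0 + ((4 + 2) + 5))² = (0 + (6 + 5))² = (0 + 11)² = 11² = 121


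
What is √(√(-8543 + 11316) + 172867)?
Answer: √(172867 + √2773) ≈ 415.84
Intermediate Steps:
√(√(-8543 + 11316) + 172867) = √(√2773 + 172867) = √(172867 + √2773)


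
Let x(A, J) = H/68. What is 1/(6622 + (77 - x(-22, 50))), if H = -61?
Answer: 68/455593 ≈ 0.00014926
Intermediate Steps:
x(A, J) = -61/68
1/(6622 + (77 - x(-22, 50))) = 1/(6622 + (77 - 1*(-61/68))) = 1/(6622 + (77 + 61/68)) = 1/(6622 + 5297/68) = 1/(455593/68) = 68/455593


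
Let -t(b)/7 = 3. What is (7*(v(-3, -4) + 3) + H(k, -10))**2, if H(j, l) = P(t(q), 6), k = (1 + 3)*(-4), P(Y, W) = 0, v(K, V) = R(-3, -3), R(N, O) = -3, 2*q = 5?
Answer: 0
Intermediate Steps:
q = 5/2 (q = (1/2)*5 = 5/2 ≈ 2.5000)
v(K, V) = -3
t(b) = -21 (t(b) = -7*3 = -21)
k = -16 (k = 4*(-4) = -16)
H(j, l) = 0
(7*(v(-3, -4) + 3) + H(k, -10))**2 = (7*(-3 + 3) + 0)**2 = (7*0 + 0)**2 = (0 + 0)**2 = 0**2 = 0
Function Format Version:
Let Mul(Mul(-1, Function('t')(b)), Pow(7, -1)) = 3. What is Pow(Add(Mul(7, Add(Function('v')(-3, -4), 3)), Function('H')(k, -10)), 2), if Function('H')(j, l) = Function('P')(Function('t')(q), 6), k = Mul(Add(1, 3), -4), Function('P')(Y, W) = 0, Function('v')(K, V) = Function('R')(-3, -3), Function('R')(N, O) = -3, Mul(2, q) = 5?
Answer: 0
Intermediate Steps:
q = Rational(5, 2) (q = Mul(Rational(1, 2), 5) = Rational(5, 2) ≈ 2.5000)
Function('v')(K, V) = -3
Function('t')(b) = -21 (Function('t')(b) = Mul(-7, 3) = -21)
k = -16 (k = Mul(4, -4) = -16)
Function('H')(j, l) = 0
Pow(Add(Mul(7, Add(Function('v')(-3, -4), 3)), Function('H')(k, -10)), 2) = Pow(Add(Mul(7, Add(-3, 3)), 0), 2) = Pow(Add(Mul(7, 0), 0), 2) = Pow(Add(0, 0), 2) = Pow(0, 2) = 0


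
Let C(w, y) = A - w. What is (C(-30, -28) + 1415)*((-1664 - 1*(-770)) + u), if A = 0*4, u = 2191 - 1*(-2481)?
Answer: 5459210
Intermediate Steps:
u = 4672 (u = 2191 + 2481 = 4672)
A = 0
C(w, y) = -w (C(w, y) = 0 - w = -w)
(C(-30, -28) + 1415)*((-1664 - 1*(-770)) + u) = (-1*(-30) + 1415)*((-1664 - 1*(-770)) + 4672) = (30 + 1415)*((-1664 + 770) + 4672) = 1445*(-894 + 4672) = 1445*3778 = 5459210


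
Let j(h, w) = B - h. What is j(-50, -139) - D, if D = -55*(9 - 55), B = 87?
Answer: -2393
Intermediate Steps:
j(h, w) = 87 - h
D = 2530 (D = -55*(-46) = 2530)
j(-50, -139) - D = (87 - 1*(-50)) - 1*2530 = (87 + 50) - 2530 = 137 - 2530 = -2393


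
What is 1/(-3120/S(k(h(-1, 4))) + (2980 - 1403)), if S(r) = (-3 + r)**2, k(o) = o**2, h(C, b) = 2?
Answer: -1/1543 ≈ -0.00064809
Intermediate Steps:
1/(-3120/S(k(h(-1, 4))) + (2980 - 1403)) = 1/(-3120/(-3 + 2**2)**2 + (2980 - 1403)) = 1/(-3120/(-3 + 4)**2 + 1577) = 1/(-3120/(1**2) + 1577) = 1/(-3120/1 + 1577) = 1/(-3120*1 + 1577) = 1/(-3120 + 1577) = 1/(-1543) = -1/1543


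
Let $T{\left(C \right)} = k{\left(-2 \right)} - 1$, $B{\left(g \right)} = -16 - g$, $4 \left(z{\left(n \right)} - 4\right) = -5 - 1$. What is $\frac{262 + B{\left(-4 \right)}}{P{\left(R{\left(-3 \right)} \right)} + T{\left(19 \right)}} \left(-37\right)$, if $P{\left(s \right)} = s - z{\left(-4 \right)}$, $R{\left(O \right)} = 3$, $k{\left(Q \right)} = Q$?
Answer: $3700$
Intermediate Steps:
$z{\left(n \right)} = \frac{5}{2}$ ($z{\left(n \right)} = 4 + \frac{-5 - 1}{4} = 4 + \frac{1}{4} \left(-6\right) = 4 - \frac{3}{2} = \frac{5}{2}$)
$T{\left(C \right)} = -3$ ($T{\left(C \right)} = -2 - 1 = -3$)
$P{\left(s \right)} = - \frac{5}{2} + s$ ($P{\left(s \right)} = s - \frac{5}{2} = - \frac{5}{2} + s$)
$\frac{262 + B{\left(-4 \right)}}{P{\left(R{\left(-3 \right)} \right)} + T{\left(19 \right)}} \left(-37\right) = \frac{262 - 12}{\left(- \frac{5}{2} + 3\right) - 3} \left(-37\right) = \frac{262 + \left(-16 + 4\right)}{\frac{1}{2} - 3} \left(-37\right) = \frac{262 - 12}{- \frac{5}{2}} \left(-37\right) = 250 \left(- \frac{2}{5}\right) \left(-37\right) = \left(-100\right) \left(-37\right) = 3700$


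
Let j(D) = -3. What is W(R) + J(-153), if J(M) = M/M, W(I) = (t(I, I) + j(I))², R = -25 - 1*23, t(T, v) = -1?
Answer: 17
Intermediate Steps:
R = -48 (R = -25 - 23 = -48)
W(I) = 16 (W(I) = (-1 - 3)² = (-4)² = 16)
J(M) = 1
W(R) + J(-153) = 16 + 1 = 17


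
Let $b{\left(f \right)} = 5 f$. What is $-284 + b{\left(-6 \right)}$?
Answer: $-314$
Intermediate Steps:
$-284 + b{\left(-6 \right)} = -284 + 5 \left(-6\right) = -284 - 30 = -314$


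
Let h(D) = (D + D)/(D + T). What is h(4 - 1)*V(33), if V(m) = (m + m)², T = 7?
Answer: 13068/5 ≈ 2613.6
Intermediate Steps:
h(D) = 2*D/(7 + D) (h(D) = (D + D)/(D + 7) = (2*D)/(7 + D) = 2*D/(7 + D))
V(m) = 4*m² (V(m) = (2*m)² = 4*m²)
h(4 - 1)*V(33) = (2*(4 - 1)/(7 + (4 - 1)))*(4*33²) = (2*3/(7 + 3))*(4*1089) = (2*3/10)*4356 = (2*3*(⅒))*4356 = (⅗)*4356 = 13068/5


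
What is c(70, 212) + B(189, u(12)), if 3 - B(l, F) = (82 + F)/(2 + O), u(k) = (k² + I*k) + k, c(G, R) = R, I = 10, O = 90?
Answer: 9711/46 ≈ 211.11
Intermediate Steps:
u(k) = k² + 11*k (u(k) = (k² + 10*k) + k = k² + 11*k)
B(l, F) = 97/46 - F/92 (B(l, F) = 3 - (82 + F)/(2 + 90) = 3 - (82 + F)/92 = 3 - (41/46 + F/92) = 3 + (-41/46 - F/92) = 97/46 - F/92)
c(70, 212) + B(189, u(12)) = 212 + (97/46 - 3*(11 + 12)/23) = 212 + (97/46 - 3*23/23) = 212 + (97/46 - 1/92*276) = 212 + (97/46 - 3) = 212 - 41/46 = 9711/46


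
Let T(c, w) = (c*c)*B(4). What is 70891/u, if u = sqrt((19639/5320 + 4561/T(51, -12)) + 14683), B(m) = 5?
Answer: 7230882*sqrt(270294973658990)/203229303503 ≈ 584.96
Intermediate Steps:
T(c, w) = 5*c**2 (T(c, w) = (c*c)*5 = c**2*5 = 5*c**2)
u = sqrt(270294973658990)/135660 (u = sqrt((19639/5320 + 4561/((5*51**2))) + 14683) = sqrt((19639*(1/5320) + 4561/((5*2601))) + 14683) = sqrt((19639/5320 + 4561/13005) + 14683) = sqrt(55933943/13837320 + 14683) = sqrt(203229303503/13837320) = sqrt(270294973658990)/135660 ≈ 121.19)
70891/u = 70891/((sqrt(270294973658990)/135660)) = 70891*(102*sqrt(270294973658990)/203229303503) = 7230882*sqrt(270294973658990)/203229303503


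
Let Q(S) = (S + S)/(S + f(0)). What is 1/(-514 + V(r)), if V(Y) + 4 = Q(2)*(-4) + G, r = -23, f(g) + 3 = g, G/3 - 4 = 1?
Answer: -1/487 ≈ -0.0020534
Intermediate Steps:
G = 15 (G = 12 + 3*1 = 12 + 3 = 15)
f(g) = -3 + g
Q(S) = 2*S/(-3 + S) (Q(S) = (S + S)/(S + (-3 + 0)) = (2*S)/(S - 3) = (2*S)/(-3 + S) = 2*S/(-3 + S))
V(Y) = 27 (V(Y) = -4 + ((2*2/(-3 + 2))*(-4) + 15) = -4 + ((2*2/(-1))*(-4) + 15) = -4 + ((2*2*(-1))*(-4) + 15) = -4 + (-4*(-4) + 15) = -4 + (16 + 15) = -4 + 31 = 27)
1/(-514 + V(r)) = 1/(-514 + 27) = 1/(-487) = -1/487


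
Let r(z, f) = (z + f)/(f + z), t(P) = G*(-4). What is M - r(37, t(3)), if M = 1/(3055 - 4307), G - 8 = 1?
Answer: -1253/1252 ≈ -1.0008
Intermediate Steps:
G = 9 (G = 8 + 1 = 9)
t(P) = -36 (t(P) = 9*(-4) = -36)
r(z, f) = 1 (r(z, f) = (f + z)/(f + z) = 1)
M = -1/1252 (M = 1/(-1252) = -1/1252 ≈ -0.00079872)
M - r(37, t(3)) = -1/1252 - 1*1 = -1/1252 - 1 = -1253/1252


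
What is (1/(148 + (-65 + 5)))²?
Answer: 1/7744 ≈ 0.00012913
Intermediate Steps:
(1/(148 + (-65 + 5)))² = (1/(148 - 60))² = (1/88)² = 1/7744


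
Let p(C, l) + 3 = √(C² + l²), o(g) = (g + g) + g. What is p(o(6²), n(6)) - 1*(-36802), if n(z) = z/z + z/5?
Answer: 36799 + √291721/5 ≈ 36907.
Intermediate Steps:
n(z) = 1 + z/5 (n(z) = 1 + z*(⅕) = 1 + z/5)
o(g) = 3*g (o(g) = 2*g + g = 3*g)
p(C, l) = -3 + √(C² + l²)
p(o(6²), n(6)) - 1*(-36802) = (-3 + √((3*6²)² + (1 + (⅕)*6)²)) - 1*(-36802) = (-3 + √((3*36)² + (1 + 6/5)²)) + 36802 = (-3 + √(108² + (11/5)²)) + 36802 = (-3 + √(11664 + 121/25)) + 36802 = (-3 + √(291721/25)) + 36802 = (-3 + √291721/5) + 36802 = 36799 + √291721/5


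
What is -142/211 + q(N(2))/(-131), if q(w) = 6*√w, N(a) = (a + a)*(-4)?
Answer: -142/211 - 24*I/131 ≈ -0.67299 - 0.18321*I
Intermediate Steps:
N(a) = -8*a (N(a) = (2*a)*(-4) = -8*a)
-142/211 + q(N(2))/(-131) = -142/211 + (6*√(-8*2))/(-131) = -142*1/211 + (6*√(-16))*(-1/131) = -142/211 + (6*(4*I))*(-1/131) = -142/211 + (24*I)*(-1/131) = -142/211 - 24*I/131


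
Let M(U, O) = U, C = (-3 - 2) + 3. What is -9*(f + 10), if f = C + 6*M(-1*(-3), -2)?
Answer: -234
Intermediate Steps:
C = -2 (C = -5 + 3 = -2)
f = 16 (f = -2 + 6*(-1*(-3)) = -2 + 6*3 = -2 + 18 = 16)
-9*(f + 10) = -9*(16 + 10) = -9*26 = -234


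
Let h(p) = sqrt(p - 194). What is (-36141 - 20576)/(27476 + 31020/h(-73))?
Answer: -34673427497/16877392016 - 146613445*I*sqrt(267)/16877392016 ≈ -2.0544 - 0.14195*I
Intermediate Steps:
h(p) = sqrt(-194 + p)
(-36141 - 20576)/(27476 + 31020/h(-73)) = (-36141 - 20576)/(27476 + 31020/(sqrt(-194 - 73))) = -56717/(27476 + 31020/(sqrt(-267))) = -56717/(27476 + 31020/((I*sqrt(267)))) = -56717/(27476 + 31020*(-I*sqrt(267)/267)) = -56717/(27476 - 10340*I*sqrt(267)/89)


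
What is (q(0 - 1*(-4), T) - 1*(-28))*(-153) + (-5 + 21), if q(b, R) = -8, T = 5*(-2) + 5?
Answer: -3044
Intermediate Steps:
T = -5 (T = -10 + 5 = -5)
(q(0 - 1*(-4), T) - 1*(-28))*(-153) + (-5 + 21) = (-8 - 1*(-28))*(-153) + (-5 + 21) = (-8 + 28)*(-153) + 16 = 20*(-153) + 16 = -3060 + 16 = -3044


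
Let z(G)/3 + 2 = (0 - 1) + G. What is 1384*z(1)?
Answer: -8304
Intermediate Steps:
z(G) = -9 + 3*G (z(G) = -6 + 3*((0 - 1) + G) = -6 + 3*(-1 + G) = -6 + (-3 + 3*G) = -9 + 3*G)
1384*z(1) = 1384*(-9 + 3*1) = 1384*(-9 + 3) = 1384*(-6) = -8304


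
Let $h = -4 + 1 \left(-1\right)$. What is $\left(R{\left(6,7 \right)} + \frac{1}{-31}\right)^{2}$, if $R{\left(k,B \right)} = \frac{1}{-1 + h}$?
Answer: $\frac{1369}{34596} \approx 0.039571$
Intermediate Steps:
$h = -5$ ($h = -4 - 1 = -5$)
$R{\left(k,B \right)} = - \frac{1}{6}$ ($R{\left(k,B \right)} = \frac{1}{-1 - 5} = \frac{1}{-6} = - \frac{1}{6}$)
$\left(R{\left(6,7 \right)} + \frac{1}{-31}\right)^{2} = \left(- \frac{1}{6} + \frac{1}{-31}\right)^{2} = \left(- \frac{1}{6} - \frac{1}{31}\right)^{2} = \left(- \frac{37}{186}\right)^{2} = \frac{1369}{34596}$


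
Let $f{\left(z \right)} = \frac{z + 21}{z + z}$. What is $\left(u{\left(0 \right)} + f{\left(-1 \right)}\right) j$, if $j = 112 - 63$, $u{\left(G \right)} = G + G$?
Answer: $-490$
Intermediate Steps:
$u{\left(G \right)} = 2 G$
$f{\left(z \right)} = \frac{21 + z}{2 z}$
$j = 49$ ($j = 112 - 63 = 49$)
$\left(u{\left(0 \right)} + f{\left(-1 \right)}\right) j = \left(2 \cdot 0 + \frac{21 - 1}{2 \left(-1\right)}\right) 49 = \left(0 + \frac{1}{2} \left(-1\right) 20\right) 49 = \left(0 - 10\right) 49 = \left(-10\right) 49 = -490$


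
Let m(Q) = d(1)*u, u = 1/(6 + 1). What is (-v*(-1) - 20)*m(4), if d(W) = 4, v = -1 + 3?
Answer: -72/7 ≈ -10.286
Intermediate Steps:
v = 2
u = ⅐ (u = 1/7 = ⅐ ≈ 0.14286)
m(Q) = 4/7 (m(Q) = 4*(⅐) = 4/7)
(-v*(-1) - 20)*m(4) = (-1*2*(-1) - 20)*(4/7) = (-2*(-1) - 20)*(4/7) = (2 - 20)*(4/7) = -18*4/7 = -72/7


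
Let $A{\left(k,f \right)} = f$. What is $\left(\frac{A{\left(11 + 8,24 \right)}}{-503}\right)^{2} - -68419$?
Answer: $\frac{17310623347}{253009} \approx 68419.0$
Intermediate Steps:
$\left(\frac{A{\left(11 + 8,24 \right)}}{-503}\right)^{2} - -68419 = \left(\frac{24}{-503}\right)^{2} - -68419 = \left(24 \left(- \frac{1}{503}\right)\right)^{2} + 68419 = \left(- \frac{24}{503}\right)^{2} + 68419 = \frac{576}{253009} + 68419 = \frac{17310623347}{253009}$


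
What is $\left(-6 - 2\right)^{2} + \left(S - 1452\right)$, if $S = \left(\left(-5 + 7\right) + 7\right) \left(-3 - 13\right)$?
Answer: $-1532$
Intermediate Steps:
$S = -144$ ($S = \left(2 + 7\right) \left(-16\right) = 9 \left(-16\right) = -144$)
$\left(-6 - 2\right)^{2} + \left(S - 1452\right) = \left(-6 - 2\right)^{2} - 1596 = \left(-8\right)^{2} - 1596 = 64 - 1596 = -1532$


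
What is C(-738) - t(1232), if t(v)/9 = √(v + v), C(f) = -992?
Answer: -992 - 36*√154 ≈ -1438.7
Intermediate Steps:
t(v) = 9*√2*√v (t(v) = 9*√(v + v) = 9*√(2*v) = 9*(√2*√v) = 9*√2*√v)
C(-738) - t(1232) = -992 - 9*√2*√1232 = -992 - 9*√2*4*√77 = -992 - 36*√154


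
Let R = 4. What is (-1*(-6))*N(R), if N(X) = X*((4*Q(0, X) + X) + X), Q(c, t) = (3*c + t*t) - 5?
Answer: 1248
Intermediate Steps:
Q(c, t) = -5 + t**2 + 3*c (Q(c, t) = (3*c + t**2) - 5 = (t**2 + 3*c) - 5 = -5 + t**2 + 3*c)
N(X) = X*(-20 + 2*X + 4*X**2) (N(X) = X*((4*(-5 + X**2 + 3*0) + X) + X) = X*((4*(-5 + X**2 + 0) + X) + X) = X*((4*(-5 + X**2) + X) + X) = X*(((-20 + 4*X**2) + X) + X) = X*((-20 + X + 4*X**2) + X) = X*(-20 + 2*X + 4*X**2))
(-1*(-6))*N(R) = (-1*(-6))*(2*4*(-10 + 4 + 2*4**2)) = 6*(2*4*(-10 + 4 + 2*16)) = 6*(2*4*(-10 + 4 + 32)) = 6*(2*4*26) = 6*208 = 1248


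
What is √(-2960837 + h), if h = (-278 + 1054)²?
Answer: I*√2358661 ≈ 1535.8*I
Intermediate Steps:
h = 602176 (h = 776² = 602176)
√(-2960837 + h) = √(-2960837 + 602176) = √(-2358661) = I*√2358661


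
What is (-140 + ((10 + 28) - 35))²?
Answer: 18769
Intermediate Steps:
(-140 + ((10 + 28) - 35))² = (-140 + (38 - 35))² = (-140 + 3)² = (-137)² = 18769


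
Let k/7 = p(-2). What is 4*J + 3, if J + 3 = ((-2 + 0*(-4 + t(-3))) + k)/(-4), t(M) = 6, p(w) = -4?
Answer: 21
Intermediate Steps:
k = -28 (k = 7*(-4) = -28)
J = 9/2 (J = -3 + ((-2 + 0*(-4 + 6)) - 28)/(-4) = -3 + ((-2 + 0*2) - 28)*(-1/4) = -3 + ((-2 + 0) - 28)*(-1/4) = -3 + (-2 - 28)*(-1/4) = -3 - 30*(-1/4) = -3 + 15/2 = 9/2 ≈ 4.5000)
4*J + 3 = 4*(9/2) + 3 = 18 + 3 = 21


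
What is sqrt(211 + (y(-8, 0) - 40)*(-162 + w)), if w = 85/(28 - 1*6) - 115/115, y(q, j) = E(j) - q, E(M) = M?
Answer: sqrt(641707)/11 ≈ 72.824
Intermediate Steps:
y(q, j) = j - q
w = 63/22 (w = 85/(28 - 6) - 115*1/115 = 85/22 - 1 = 63/22 ≈ 2.8636)
sqrt(211 + (y(-8, 0) - 40)*(-162 + w)) = sqrt(211 + ((0 - 1*(-8)) - 40)*(-162 + 63/22)) = sqrt(211 + ((0 + 8) - 40)*(-3501/22)) = sqrt(211 + (8 - 40)*(-3501/22)) = sqrt(211 - 32*(-3501/22)) = sqrt(211 + 56016/11) = sqrt(58337/11) = sqrt(641707)/11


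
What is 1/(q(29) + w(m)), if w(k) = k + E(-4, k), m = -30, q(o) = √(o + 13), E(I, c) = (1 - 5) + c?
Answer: -32/2027 - √42/4054 ≈ -0.017385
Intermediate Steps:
E(I, c) = -4 + c
q(o) = √(13 + o)
w(k) = -4 + 2*k (w(k) = k + (-4 + k) = -4 + 2*k)
1/(q(29) + w(m)) = 1/(√(13 + 29) + (-4 + 2*(-30))) = 1/(√42 + (-4 - 60)) = 1/(√42 - 64) = 1/(-64 + √42)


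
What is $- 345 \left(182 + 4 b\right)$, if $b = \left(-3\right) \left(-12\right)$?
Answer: $-112470$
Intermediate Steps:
$b = 36$
$- 345 \left(182 + 4 b\right) = - 345 \left(182 + 4 \cdot 36\right) = - 345 \left(182 + 144\right) = \left(-345\right) 326 = -112470$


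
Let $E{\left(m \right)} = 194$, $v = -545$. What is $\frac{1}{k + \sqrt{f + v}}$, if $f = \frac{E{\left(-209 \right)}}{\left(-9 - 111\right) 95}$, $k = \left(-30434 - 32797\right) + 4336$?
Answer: $- \frac{335701500}{19771142949097} - \frac{10 i \sqrt{177076029}}{19771142949097} \approx -1.6979 \cdot 10^{-5} - 6.7305 \cdot 10^{-9} i$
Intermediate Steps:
$k = -58895$ ($k = -63231 + 4336 = -58895$)
$f = - \frac{97}{5700}$ ($f = \frac{194}{\left(-9 - 111\right) 95} = \frac{194}{\left(-120\right) 95} = \frac{194}{-11400} = 194 \left(- \frac{1}{11400}\right) = - \frac{97}{5700} \approx -0.017018$)
$\frac{1}{k + \sqrt{f + v}} = \frac{1}{-58895 + \sqrt{- \frac{97}{5700} - 545}} = \frac{1}{-58895 + \sqrt{- \frac{3106597}{5700}}} = \frac{1}{-58895 + \frac{i \sqrt{177076029}}{570}}$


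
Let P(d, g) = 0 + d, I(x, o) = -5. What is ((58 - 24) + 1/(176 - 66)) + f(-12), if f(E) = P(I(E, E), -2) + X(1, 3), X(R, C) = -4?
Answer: 2751/110 ≈ 25.009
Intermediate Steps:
P(d, g) = d
f(E) = -9 (f(E) = -5 - 4 = -9)
((58 - 24) + 1/(176 - 66)) + f(-12) = ((58 - 24) + 1/(176 - 66)) - 9 = (34 + 1/110) - 9 = 3741/110 - 9 = 2751/110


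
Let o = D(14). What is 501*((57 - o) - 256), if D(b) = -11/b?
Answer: -1390275/14 ≈ -99305.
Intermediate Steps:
o = -11/14 ≈ -0.78571
501*((57 - o) - 256) = 501*((57 - 1*(-11/14)) - 256) = 501*((57 + 11/14) - 256) = 501*(809/14 - 256) = 501*(-2775/14) = -1390275/14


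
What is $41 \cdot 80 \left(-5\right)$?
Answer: $-16400$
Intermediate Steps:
$41 \cdot 80 \left(-5\right) = 3280 \left(-5\right) = -16400$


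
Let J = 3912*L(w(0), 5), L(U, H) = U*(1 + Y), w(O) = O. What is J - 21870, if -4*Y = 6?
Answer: -21870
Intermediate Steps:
Y = -3/2 (Y = -¼*6 = -3/2 ≈ -1.5000)
L(U, H) = -U/2 (L(U, H) = U*(1 - 3/2) = U*(-½) = -U/2)
J = 0 (J = 3912*(-½*0) = 3912*0 = 0)
J - 21870 = 0 - 21870 = -21870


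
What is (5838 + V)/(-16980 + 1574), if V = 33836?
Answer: -19837/7703 ≈ -2.5752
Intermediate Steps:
(5838 + V)/(-16980 + 1574) = (5838 + 33836)/(-16980 + 1574) = 39674/(-15406) = 39674*(-1/15406) = -19837/7703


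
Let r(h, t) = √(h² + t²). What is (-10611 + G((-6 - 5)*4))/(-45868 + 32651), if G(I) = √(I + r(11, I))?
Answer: 10611/13217 - √(-44 + 11*√17)/13217 ≈ 0.80274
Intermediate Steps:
G(I) = √(I + √(121 + I²)) (G(I) = √(I + √(11² + I²)) = √(I + √(121 + I²)))
(-10611 + G((-6 - 5)*4))/(-45868 + 32651) = (-10611 + √((-6 - 5)*4 + √(121 + ((-6 - 5)*4)²)))/(-45868 + 32651) = (-10611 + √(-11*4 + √(121 + (-11*4)²)))/(-13217) = (-10611 + √(-44 + √(121 + (-44)²)))*(-1/13217) = (-10611 + √(-44 + √(121 + 1936)))*(-1/13217) = (-10611 + √(-44 + √2057))*(-1/13217) = (-10611 + √(-44 + 11*√17))*(-1/13217) = 10611/13217 - √(-44 + 11*√17)/13217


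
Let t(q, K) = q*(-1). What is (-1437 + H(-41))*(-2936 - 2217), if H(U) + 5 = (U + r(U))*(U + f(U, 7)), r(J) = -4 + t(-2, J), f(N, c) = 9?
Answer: 340098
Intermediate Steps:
t(q, K) = -q
r(J) = -2 (r(J) = -4 - 1*(-2) = -4 + 2 = -2)
H(U) = -5 + (-2 + U)*(9 + U) (H(U) = -5 + (U - 2)*(U + 9) = -5 + (-2 + U)*(9 + U))
(-1437 + H(-41))*(-2936 - 2217) = (-1437 + (-23 + (-41)² + 7*(-41)))*(-2936 - 2217) = (-1437 + (-23 + 1681 - 287))*(-5153) = (-1437 + 1371)*(-5153) = -66*(-5153) = 340098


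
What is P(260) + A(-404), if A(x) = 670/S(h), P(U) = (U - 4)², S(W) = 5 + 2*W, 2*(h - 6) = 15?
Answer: 1048911/16 ≈ 65557.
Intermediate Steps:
h = 27/2 (h = 6 + (½)*15 = 6 + 15/2 = 27/2 ≈ 13.500)
P(U) = (-4 + U)²
A(x) = 335/16 (A(x) = 670/(5 + 2*(27/2)) = 670/(5 + 27) = 670/32 = 670*(1/32) = 335/16)
P(260) + A(-404) = (-4 + 260)² + 335/16 = 256² + 335/16 = 65536 + 335/16 = 1048911/16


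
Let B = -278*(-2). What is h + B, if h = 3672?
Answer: 4228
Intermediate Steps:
B = 556
h + B = 3672 + 556 = 4228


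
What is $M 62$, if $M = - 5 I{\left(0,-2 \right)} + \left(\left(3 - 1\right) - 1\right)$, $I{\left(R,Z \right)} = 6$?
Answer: $-1798$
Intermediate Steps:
$M = -29$ ($M = \left(-5\right) 6 + \left(\left(3 - 1\right) - 1\right) = -30 + \left(2 - 1\right) = -30 + 1 = -29$)
$M 62 = \left(-29\right) 62 = -1798$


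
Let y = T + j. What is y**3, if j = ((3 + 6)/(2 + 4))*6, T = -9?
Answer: 0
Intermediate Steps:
j = 9 (j = (9/6)*6 = (9*(1/6))*6 = (3/2)*6 = 9)
y = 0 (y = -9 + 9 = 0)
y**3 = 0**3 = 0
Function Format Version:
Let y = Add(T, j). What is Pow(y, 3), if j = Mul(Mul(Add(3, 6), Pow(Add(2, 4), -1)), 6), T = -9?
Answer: 0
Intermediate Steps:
j = 9 (j = Mul(Mul(9, Pow(6, -1)), 6) = Mul(Mul(9, Rational(1, 6)), 6) = Mul(Rational(3, 2), 6) = 9)
y = 0 (y = Add(-9, 9) = 0)
Pow(y, 3) = Pow(0, 3) = 0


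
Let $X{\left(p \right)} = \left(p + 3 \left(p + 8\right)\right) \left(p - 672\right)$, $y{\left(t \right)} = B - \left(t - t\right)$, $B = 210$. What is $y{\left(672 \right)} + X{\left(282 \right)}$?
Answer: $-449070$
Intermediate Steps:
$y{\left(t \right)} = 210$ ($y{\left(t \right)} = 210 - \left(t - t\right) = 210 - 0 = 210 + 0 = 210$)
$X{\left(p \right)} = \left(-672 + p\right) \left(24 + 4 p\right)$ ($X{\left(p \right)} = \left(p + 3 \left(8 + p\right)\right) \left(-672 + p\right) = \left(p + \left(24 + 3 p\right)\right) \left(-672 + p\right) = \left(24 + 4 p\right) \left(-672 + p\right) = \left(-672 + p\right) \left(24 + 4 p\right)$)
$y{\left(672 \right)} + X{\left(282 \right)} = 210 - \left(767376 - 318096\right) = 210 - 449280 = -449070$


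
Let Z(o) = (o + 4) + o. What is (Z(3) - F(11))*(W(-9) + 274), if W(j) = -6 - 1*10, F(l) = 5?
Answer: 1290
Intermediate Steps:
Z(o) = 4 + 2*o (Z(o) = (4 + o) + o = 4 + 2*o)
W(j) = -16 (W(j) = -6 - 10 = -16)
(Z(3) - F(11))*(W(-9) + 274) = ((4 + 2*3) - 1*5)*(-16 + 274) = ((4 + 6) - 5)*258 = (10 - 5)*258 = 5*258 = 1290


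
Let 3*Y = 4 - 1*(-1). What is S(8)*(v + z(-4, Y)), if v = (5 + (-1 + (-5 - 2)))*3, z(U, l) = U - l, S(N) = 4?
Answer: -176/3 ≈ -58.667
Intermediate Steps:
Y = 5/3 (Y = (4 - 1*(-1))/3 = (4 + 1)/3 = (⅓)*5 = 5/3 ≈ 1.6667)
v = -9 (v = (5 + (-1 - 7))*3 = (5 - 8)*3 = -3*3 = -9)
S(8)*(v + z(-4, Y)) = 4*(-9 + (-4 - 1*5/3)) = 4*(-9 + (-4 - 5/3)) = 4*(-9 - 17/3) = 4*(-44/3) = -176/3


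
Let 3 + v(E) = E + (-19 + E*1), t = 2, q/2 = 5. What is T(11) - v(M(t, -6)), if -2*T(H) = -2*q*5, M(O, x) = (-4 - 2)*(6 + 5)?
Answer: 204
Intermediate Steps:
q = 10 (q = 2*5 = 10)
M(O, x) = -66 (M(O, x) = -6*11 = -66)
T(H) = 50 (T(H) = -(-2*10)*5/2 = -(-10)*5 = -½*(-100) = 50)
v(E) = -22 + 2*E (v(E) = -3 + (E + (-19 + E*1)) = -3 + (E + (-19 + E)) = -3 + (-19 + 2*E) = -22 + 2*E)
T(11) - v(M(t, -6)) = 50 - (-22 + 2*(-66)) = 50 - (-22 - 132) = 50 - 1*(-154) = 50 + 154 = 204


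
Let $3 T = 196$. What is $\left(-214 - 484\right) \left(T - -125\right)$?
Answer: $- \frac{398558}{3} \approx -1.3285 \cdot 10^{5}$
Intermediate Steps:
$T = \frac{196}{3}$ ($T = \frac{1}{3} \cdot 196 = \frac{196}{3} \approx 65.333$)
$\left(-214 - 484\right) \left(T - -125\right) = \left(-214 - 484\right) \left(\frac{196}{3} - -125\right) = - 698 \left(\frac{196}{3} + 125\right) = \left(-698\right) \frac{571}{3} = - \frac{398558}{3}$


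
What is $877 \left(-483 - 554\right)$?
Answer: $-909449$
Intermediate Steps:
$877 \left(-483 - 554\right) = 877 \left(-1037\right) = -909449$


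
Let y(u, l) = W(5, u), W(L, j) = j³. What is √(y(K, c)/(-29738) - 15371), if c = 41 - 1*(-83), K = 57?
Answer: I*√13598830276358/29738 ≈ 124.01*I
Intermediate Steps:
c = 124 (c = 41 + 83 = 124)
y(u, l) = u³
√(y(K, c)/(-29738) - 15371) = √(57³/(-29738) - 15371) = √(185193*(-1/29738) - 15371) = √(-185193/29738 - 15371) = √(-457287991/29738) = I*√13598830276358/29738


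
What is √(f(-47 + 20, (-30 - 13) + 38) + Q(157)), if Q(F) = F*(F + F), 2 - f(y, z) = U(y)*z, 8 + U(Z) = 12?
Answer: 6*√1370 ≈ 222.08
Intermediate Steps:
U(Z) = 4 (U(Z) = -8 + 12 = 4)
f(y, z) = 2 - 4*z
Q(F) = 2*F² (Q(F) = F*(2*F) = 2*F²)
√(f(-47 + 20, (-30 - 13) + 38) + Q(157)) = √((2 - 4*((-30 - 13) + 38)) + 2*157²) = √((2 - 4*(-43 + 38)) + 2*24649) = √((2 - 4*(-5)) + 49298) = √((2 + 20) + 49298) = √(22 + 49298) = √49320 = 6*√1370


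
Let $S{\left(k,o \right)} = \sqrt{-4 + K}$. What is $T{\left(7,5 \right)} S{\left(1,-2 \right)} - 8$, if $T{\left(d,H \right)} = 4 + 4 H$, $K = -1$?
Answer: $-8 + 24 i \sqrt{5} \approx -8.0 + 53.666 i$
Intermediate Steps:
$S{\left(k,o \right)} = i \sqrt{5}$ ($S{\left(k,o \right)} = \sqrt{-4 - 1} = \sqrt{-5} = i \sqrt{5}$)
$T{\left(7,5 \right)} S{\left(1,-2 \right)} - 8 = \left(4 + 4 \cdot 5\right) i \sqrt{5} - 8 = \left(4 + 20\right) i \sqrt{5} - 8 = 24 i \sqrt{5} - 8 = -8 + 24 i \sqrt{5}$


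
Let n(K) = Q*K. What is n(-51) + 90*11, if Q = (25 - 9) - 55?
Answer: 2979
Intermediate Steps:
Q = -39 (Q = 16 - 55 = -39)
n(K) = -39*K
n(-51) + 90*11 = -39*(-51) + 90*11 = 1989 + 990 = 2979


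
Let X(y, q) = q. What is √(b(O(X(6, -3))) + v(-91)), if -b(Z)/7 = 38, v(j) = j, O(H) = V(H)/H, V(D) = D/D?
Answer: I*√357 ≈ 18.894*I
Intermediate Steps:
V(D) = 1
O(H) = 1/H
b(Z) = -266 (b(Z) = -7*38 = -266)
√(b(O(X(6, -3))) + v(-91)) = √(-266 - 91) = √(-357) = I*√357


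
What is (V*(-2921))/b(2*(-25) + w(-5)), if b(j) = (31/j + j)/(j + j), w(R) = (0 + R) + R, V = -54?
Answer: 1135684800/3631 ≈ 3.1277e+5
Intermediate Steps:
w(R) = 2*R (w(R) = R + R = 2*R)
b(j) = (j + 31/j)/(2*j) (b(j) = (j + 31/j)/((2*j)) = (j + 31/j)*(1/(2*j)) = (j + 31/j)/(2*j))
(V*(-2921))/b(2*(-25) + w(-5)) = (-54*(-2921))/(((31 + (2*(-25) + 2*(-5))**2)/(2*(2*(-25) + 2*(-5))**2))) = 157734/(((31 + (-50 - 10)**2)/(2*(-50 - 10)**2))) = 157734/(((1/2)*(31 + (-60)**2)/(-60)**2)) = 157734/(((1/2)*(1/3600)*(31 + 3600))) = 157734/(((1/2)*(1/3600)*3631)) = 157734/(3631/7200) = 157734*(7200/3631) = 1135684800/3631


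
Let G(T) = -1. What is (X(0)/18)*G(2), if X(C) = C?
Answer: 0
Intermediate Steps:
(X(0)/18)*G(2) = (0/18)*(-1) = ((1/18)*0)*(-1) = 0*(-1) = 0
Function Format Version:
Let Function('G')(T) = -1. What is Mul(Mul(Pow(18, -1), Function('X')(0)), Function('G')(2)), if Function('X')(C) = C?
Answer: 0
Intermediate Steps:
Mul(Mul(Pow(18, -1), Function('X')(0)), Function('G')(2)) = Mul(Mul(Pow(18, -1), 0), -1) = Mul(Mul(Rational(1, 18), 0), -1) = Mul(0, -1) = 0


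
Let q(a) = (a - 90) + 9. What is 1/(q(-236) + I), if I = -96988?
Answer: -1/97305 ≈ -1.0277e-5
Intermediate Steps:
q(a) = -81 + a (q(a) = (-90 + a) + 9 = -81 + a)
1/(q(-236) + I) = 1/((-81 - 236) - 96988) = 1/(-317 - 96988) = 1/(-97305) = -1/97305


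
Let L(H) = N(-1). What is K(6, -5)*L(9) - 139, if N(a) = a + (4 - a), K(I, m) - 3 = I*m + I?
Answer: -223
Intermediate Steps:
K(I, m) = 3 + I + I*m (K(I, m) = 3 + (I*m + I) = 3 + (I + I*m) = 3 + I + I*m)
N(a) = 4
L(H) = 4
K(6, -5)*L(9) - 139 = (3 + 6 + 6*(-5))*4 - 139 = (3 + 6 - 30)*4 - 139 = -21*4 - 139 = -84 - 139 = -223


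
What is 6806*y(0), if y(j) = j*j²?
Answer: 0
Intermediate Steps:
y(j) = j³
6806*y(0) = 6806*0³ = 6806*0 = 0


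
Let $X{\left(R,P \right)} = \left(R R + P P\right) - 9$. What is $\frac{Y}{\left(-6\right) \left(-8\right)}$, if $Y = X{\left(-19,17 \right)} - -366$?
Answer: $\frac{1007}{48} \approx 20.979$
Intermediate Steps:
$X{\left(R,P \right)} = -9 + P^{2} + R^{2}$ ($X{\left(R,P \right)} = \left(R^{2} + P^{2}\right) - 9 = \left(P^{2} + R^{2}\right) - 9 = -9 + P^{2} + R^{2}$)
$Y = 1007$ ($Y = \left(-9 + 17^{2} + \left(-19\right)^{2}\right) - -366 = \left(-9 + 289 + 361\right) + 366 = 641 + 366 = 1007$)
$\frac{Y}{\left(-6\right) \left(-8\right)} = \frac{1007}{\left(-6\right) \left(-8\right)} = \frac{1007}{48}$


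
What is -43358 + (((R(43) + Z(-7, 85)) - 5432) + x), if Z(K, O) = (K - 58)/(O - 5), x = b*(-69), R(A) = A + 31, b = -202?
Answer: -556461/16 ≈ -34779.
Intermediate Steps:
R(A) = 31 + A
x = 13938 (x = -202*(-69) = 13938)
Z(K, O) = (-58 + K)/(-5 + O)
-43358 + (((R(43) + Z(-7, 85)) - 5432) + x) = -43358 + ((((31 + 43) + (-58 - 7)/(-5 + 85)) - 5432) + 13938) = -43358 + (((74 - 65/80) - 5432) + 13938) = -43358 + (((74 + (1/80)*(-65)) - 5432) + 13938) = -43358 + (((74 - 13/16) - 5432) + 13938) = -43358 + ((1171/16 - 5432) + 13938) = -43358 + (-85741/16 + 13938) = -43358 + 137267/16 = -556461/16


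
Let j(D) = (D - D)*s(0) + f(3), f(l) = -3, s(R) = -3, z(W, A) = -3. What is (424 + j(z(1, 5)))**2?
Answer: 177241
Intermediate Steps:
j(D) = -3 (j(D) = (D - D)*(-3) - 3 = 0*(-3) - 3 = 0 - 3 = -3)
(424 + j(z(1, 5)))**2 = (424 - 3)**2 = 421**2 = 177241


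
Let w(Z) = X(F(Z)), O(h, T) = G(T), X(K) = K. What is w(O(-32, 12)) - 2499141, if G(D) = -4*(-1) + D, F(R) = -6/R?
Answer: -19993131/8 ≈ -2.4991e+6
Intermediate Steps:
G(D) = 4 + D
O(h, T) = 4 + T
w(Z) = -6/Z
w(O(-32, 12)) - 2499141 = -6/(4 + 12) - 2499141 = -6/16 - 2499141 = -6*1/16 - 2499141 = -3/8 - 2499141 = -19993131/8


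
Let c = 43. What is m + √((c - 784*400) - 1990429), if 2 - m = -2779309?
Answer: 2779311 + I*√2303986 ≈ 2.7793e+6 + 1517.9*I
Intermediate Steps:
m = 2779311 (m = 2 - 1*(-2779309) = 2 + 2779309 = 2779311)
m + √((c - 784*400) - 1990429) = 2779311 + √((43 - 784*400) - 1990429) = 2779311 + √((43 - 313600) - 1990429) = 2779311 + √(-313557 - 1990429) = 2779311 + √(-2303986) = 2779311 + I*√2303986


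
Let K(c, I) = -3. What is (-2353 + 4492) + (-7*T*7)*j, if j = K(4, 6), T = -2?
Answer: 1845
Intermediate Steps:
j = -3
(-2353 + 4492) + (-7*T*7)*j = (-2353 + 4492) + (-7*(-2)*7)*(-3) = 2139 + (14*7)*(-3) = 2139 + 98*(-3) = 2139 - 294 = 1845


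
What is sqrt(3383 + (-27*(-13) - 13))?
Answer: 61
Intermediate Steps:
sqrt(3383 + (-27*(-13) - 13)) = sqrt(3383 + (351 - 13)) = sqrt(3383 + 338) = sqrt(3721) = 61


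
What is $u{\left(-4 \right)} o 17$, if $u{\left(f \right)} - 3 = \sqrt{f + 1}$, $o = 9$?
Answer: $459 + 153 i \sqrt{3} \approx 459.0 + 265.0 i$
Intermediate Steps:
$u{\left(f \right)} = 3 + \sqrt{1 + f}$ ($u{\left(f \right)} = 3 + \sqrt{f + 1} = 3 + \sqrt{1 + f}$)
$u{\left(-4 \right)} o 17 = \left(3 + \sqrt{1 - 4}\right) 9 \cdot 17 = \left(3 + \sqrt{-3}\right) 9 \cdot 17 = \left(3 + i \sqrt{3}\right) 9 \cdot 17 = \left(27 + 9 i \sqrt{3}\right) 17 = 459 + 153 i \sqrt{3}$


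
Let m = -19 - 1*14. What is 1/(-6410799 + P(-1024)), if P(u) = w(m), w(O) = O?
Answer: -1/6410832 ≈ -1.5599e-7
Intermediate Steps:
m = -33 (m = -19 - 14 = -33)
P(u) = -33
1/(-6410799 + P(-1024)) = 1/(-6410799 - 33) = 1/(-6410832) = -1/6410832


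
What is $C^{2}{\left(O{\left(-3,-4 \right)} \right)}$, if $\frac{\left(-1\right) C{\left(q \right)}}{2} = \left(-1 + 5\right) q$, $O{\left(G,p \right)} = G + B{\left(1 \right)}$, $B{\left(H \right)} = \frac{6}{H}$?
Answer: $576$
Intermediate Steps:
$O{\left(G,p \right)} = 6 + G$ ($O{\left(G,p \right)} = G + \frac{6}{1} = G + 6 \cdot 1 = G + 6 = 6 + G$)
$C{\left(q \right)} = - 8 q$ ($C{\left(q \right)} = - 2 \left(-1 + 5\right) q = - 2 \cdot 4 q = - 8 q$)
$C^{2}{\left(O{\left(-3,-4 \right)} \right)} = \left(- 8 \left(6 - 3\right)\right)^{2} = \left(\left(-8\right) 3\right)^{2} = \left(-24\right)^{2} = 576$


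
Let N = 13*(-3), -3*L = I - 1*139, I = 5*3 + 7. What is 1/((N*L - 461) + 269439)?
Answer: 1/267457 ≈ 3.7389e-6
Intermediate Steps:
I = 22 (I = 15 + 7 = 22)
L = 39 (L = -(22 - 1*139)/3 = -(22 - 139)/3 = -⅓*(-117) = 39)
N = -39
1/((N*L - 461) + 269439) = 1/((-39*39 - 461) + 269439) = 1/((-1521 - 461) + 269439) = 1/(-1982 + 269439) = 1/267457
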